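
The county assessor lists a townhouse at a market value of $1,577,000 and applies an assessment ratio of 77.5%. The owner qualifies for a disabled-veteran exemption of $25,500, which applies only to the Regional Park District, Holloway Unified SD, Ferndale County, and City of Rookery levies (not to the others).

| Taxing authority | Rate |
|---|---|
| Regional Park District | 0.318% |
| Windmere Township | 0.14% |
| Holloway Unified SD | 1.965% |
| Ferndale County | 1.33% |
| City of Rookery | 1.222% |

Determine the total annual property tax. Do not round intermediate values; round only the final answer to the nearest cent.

Assessed value = $1,577,000 × 0.775 = $1,222,175
Regional Park District: ($1,222,175 − $25,500) × 0.00318 = $1,196,675 × 0.00318 = $3,805.4265
Windmere Township: $1,222,175 × 0.0014 = $1,711.045
Holloway Unified SD: ($1,222,175 − $25,500) × 0.01965 = $1,196,675 × 0.01965 = $23,514.66375
Ferndale County: ($1,222,175 − $25,500) × 0.0133 = $1,196,675 × 0.0133 = $15,915.7775
City of Rookery: ($1,222,175 − $25,500) × 0.01222 = $1,196,675 × 0.01222 = $14,623.3685
Total = $59,570.28125

$59,570.28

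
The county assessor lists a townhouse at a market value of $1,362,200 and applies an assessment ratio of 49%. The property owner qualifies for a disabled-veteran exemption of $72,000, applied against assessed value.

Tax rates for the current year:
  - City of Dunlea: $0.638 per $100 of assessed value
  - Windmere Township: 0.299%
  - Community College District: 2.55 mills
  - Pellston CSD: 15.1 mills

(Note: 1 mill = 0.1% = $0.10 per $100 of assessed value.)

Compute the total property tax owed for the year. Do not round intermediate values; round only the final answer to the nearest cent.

$16,089.82

Assessed value = $1,362,200 × 0.49 = $667,478
Taxable value = $667,478 − $72,000 = $595,478
City of Dunlea: $595,478 × 0.00638 = $3,799.14964
Windmere Township: $595,478 × 0.00299 = $1,780.47922
Community College District: $595,478 × 0.00255 = $1,518.4689
Pellston CSD: $595,478 × 0.0151 = $8,991.7178
Total = $16,089.81556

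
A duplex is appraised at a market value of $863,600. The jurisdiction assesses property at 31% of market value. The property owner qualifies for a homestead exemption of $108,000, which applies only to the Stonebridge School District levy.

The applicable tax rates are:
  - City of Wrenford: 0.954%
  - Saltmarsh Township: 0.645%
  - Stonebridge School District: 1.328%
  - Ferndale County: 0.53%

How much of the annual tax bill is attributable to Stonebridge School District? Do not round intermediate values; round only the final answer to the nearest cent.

$2,121.03

Assessed value = $863,600 × 0.31 = $267,716
Stonebridge School District taxable value = $267,716 − $108,000 = $159,716
Stonebridge School District levy = $159,716 × 0.01328 = $2,121.02848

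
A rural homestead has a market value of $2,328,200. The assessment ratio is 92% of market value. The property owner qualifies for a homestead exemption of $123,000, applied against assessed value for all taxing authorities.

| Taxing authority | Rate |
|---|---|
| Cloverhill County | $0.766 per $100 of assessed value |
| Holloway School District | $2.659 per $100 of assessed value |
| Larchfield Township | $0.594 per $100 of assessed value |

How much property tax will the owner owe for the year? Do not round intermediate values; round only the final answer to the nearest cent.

Assessed value = $2,328,200 × 0.92 = $2,141,944
Taxable value = $2,141,944 − $123,000 = $2,018,944
Cloverhill County: $2,018,944 × 0.00766 = $15,465.11104
Holloway School District: $2,018,944 × 0.02659 = $53,683.72096
Larchfield Township: $2,018,944 × 0.00594 = $11,992.52736
Total = $15,465.11104 + $53,683.72096 + $11,992.52736 = $81,141.35936

$81,141.36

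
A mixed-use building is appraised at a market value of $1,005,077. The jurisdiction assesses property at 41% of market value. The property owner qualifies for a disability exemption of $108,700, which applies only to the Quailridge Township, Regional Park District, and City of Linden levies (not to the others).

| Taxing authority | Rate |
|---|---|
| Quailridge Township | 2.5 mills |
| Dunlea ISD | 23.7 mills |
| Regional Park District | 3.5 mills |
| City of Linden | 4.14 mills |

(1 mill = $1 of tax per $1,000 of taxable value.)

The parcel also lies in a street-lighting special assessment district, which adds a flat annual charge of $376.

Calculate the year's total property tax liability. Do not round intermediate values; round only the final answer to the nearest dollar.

$13,219

Assessed value = $1,005,077 × 0.41 = $412,081.57
Quailridge Township: ($412,081.57 − $108,700) × 0.0025 = $303,381.57 × 0.0025 = $758.453925
Dunlea ISD: $412,081.57 × 0.0237 = $9,766.333209
Regional Park District: ($412,081.57 − $108,700) × 0.0035 = $303,381.57 × 0.0035 = $1,061.835495
City of Linden: ($412,081.57 − $108,700) × 0.00414 = $303,381.57 × 0.00414 = $1,255.9996998
Levies subtotal = $12,842.6223288
Total = $12,842.6223288 + $376 = $13,218.6223288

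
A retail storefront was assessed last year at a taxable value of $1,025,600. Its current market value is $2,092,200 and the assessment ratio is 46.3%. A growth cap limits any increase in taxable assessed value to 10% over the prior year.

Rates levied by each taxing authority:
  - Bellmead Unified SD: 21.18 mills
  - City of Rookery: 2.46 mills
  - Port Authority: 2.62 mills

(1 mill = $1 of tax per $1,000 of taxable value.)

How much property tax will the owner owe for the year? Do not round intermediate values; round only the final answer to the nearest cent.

Uncapped assessed value = $2,092,200 × 0.463 = $968,688.6
Cap limit = $1,025,600 × 1.1 = $1,128,160
Taxable assessed value = min($968,688.6, $1,128,160) = $968,688.6 (cap does not bind)
Bellmead Unified SD: $968,688.6 × 0.02118 = $20,516.824548
City of Rookery: $968,688.6 × 0.00246 = $2,382.973956
Port Authority: $968,688.6 × 0.00262 = $2,537.964132
Total = $25,437.762636

$25,437.76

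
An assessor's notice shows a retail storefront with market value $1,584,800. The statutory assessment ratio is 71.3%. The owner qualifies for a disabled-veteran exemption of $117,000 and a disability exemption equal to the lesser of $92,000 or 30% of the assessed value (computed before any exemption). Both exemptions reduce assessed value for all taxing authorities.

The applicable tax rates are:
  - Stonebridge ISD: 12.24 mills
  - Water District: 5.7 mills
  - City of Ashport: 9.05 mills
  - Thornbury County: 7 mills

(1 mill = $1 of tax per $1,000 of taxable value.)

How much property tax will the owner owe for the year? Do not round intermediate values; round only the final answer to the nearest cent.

Assessed value = $1,584,800 × 0.713 = $1,129,962.4
Disability exemption = min($92,000, 30% × $1,129,962.4) = min($92,000, $338,988.72) = $92,000 (dollar cap binds)
Taxable value = $1,129,962.4 − $117,000 − $92,000 = $920,962.4
Stonebridge ISD: $920,962.4 × 0.01224 = $11,272.579776
Water District: $920,962.4 × 0.0057 = $5,249.48568
City of Ashport: $920,962.4 × 0.00905 = $8,334.70972
Thornbury County: $920,962.4 × 0.007 = $6,446.7368
Total = $31,303.511976

$31,303.51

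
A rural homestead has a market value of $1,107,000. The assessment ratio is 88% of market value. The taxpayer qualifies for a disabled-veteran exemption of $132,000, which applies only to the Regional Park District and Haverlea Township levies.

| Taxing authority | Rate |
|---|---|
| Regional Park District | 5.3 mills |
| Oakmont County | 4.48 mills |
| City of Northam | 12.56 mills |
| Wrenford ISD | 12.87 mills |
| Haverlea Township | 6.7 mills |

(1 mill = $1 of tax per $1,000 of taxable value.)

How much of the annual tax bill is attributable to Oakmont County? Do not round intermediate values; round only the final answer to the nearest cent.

$4,364.24

Assessed value = $1,107,000 × 0.88 = $974,160
Oakmont County taxable value = $974,160 (exemption does not apply)
Oakmont County levy = $974,160 × 0.00448 = $4,364.2368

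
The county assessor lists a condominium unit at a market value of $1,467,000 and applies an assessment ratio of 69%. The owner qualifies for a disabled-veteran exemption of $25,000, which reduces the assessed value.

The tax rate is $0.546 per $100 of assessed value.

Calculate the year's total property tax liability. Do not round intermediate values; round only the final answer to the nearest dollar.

Assessed value = $1,467,000 × 0.69 = $1,012,230
Taxable value = $1,012,230 − $25,000 = $987,230
Tax = $987,230 × 0.00546 = $5,390.2758

$5,390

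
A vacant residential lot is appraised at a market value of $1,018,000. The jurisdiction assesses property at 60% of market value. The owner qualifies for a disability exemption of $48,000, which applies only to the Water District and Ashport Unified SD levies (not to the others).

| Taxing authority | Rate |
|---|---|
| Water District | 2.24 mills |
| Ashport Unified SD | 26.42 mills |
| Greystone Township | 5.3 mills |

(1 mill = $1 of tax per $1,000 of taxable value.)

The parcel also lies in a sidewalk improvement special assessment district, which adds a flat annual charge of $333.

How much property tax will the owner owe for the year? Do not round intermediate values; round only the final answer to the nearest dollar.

$19,700

Assessed value = $1,018,000 × 0.6 = $610,800
Water District: ($610,800 − $48,000) × 0.00224 = $562,800 × 0.00224 = $1,260.672
Ashport Unified SD: ($610,800 − $48,000) × 0.02642 = $562,800 × 0.02642 = $14,869.176
Greystone Township: $610,800 × 0.0053 = $3,237.24
Levies subtotal = $19,367.088
Total = $19,367.088 + $333 = $19,700.088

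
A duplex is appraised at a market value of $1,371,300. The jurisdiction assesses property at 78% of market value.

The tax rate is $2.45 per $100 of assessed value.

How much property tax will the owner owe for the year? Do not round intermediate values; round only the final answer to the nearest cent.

$26,205.54

Assessed value = $1,371,300 × 0.78 = $1,069,614
Tax = $1,069,614 × 0.0245 = $26,205.543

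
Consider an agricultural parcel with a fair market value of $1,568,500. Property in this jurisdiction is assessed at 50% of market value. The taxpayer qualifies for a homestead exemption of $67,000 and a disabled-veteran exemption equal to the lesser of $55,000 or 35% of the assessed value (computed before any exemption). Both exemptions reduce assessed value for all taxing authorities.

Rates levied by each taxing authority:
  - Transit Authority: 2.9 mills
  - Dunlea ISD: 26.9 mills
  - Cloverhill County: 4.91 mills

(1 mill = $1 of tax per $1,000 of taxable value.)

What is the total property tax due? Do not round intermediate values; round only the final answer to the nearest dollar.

$22,987

Assessed value = $1,568,500 × 0.5 = $784,250
Disabled-veteran exemption = min($55,000, 35% × $784,250) = min($55,000, $274,487.5) = $55,000 (dollar cap binds)
Taxable value = $784,250 − $67,000 − $55,000 = $662,250
Transit Authority: $662,250 × 0.0029 = $1,920.525
Dunlea ISD: $662,250 × 0.0269 = $17,814.525
Cloverhill County: $662,250 × 0.00491 = $3,251.6475
Total = $22,986.6975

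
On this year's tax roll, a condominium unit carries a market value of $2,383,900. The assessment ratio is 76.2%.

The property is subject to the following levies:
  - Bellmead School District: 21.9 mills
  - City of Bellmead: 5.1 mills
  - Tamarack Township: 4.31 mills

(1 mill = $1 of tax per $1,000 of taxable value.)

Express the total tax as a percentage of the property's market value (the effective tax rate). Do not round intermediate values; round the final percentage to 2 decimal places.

2.39%

Assessed value = $2,383,900 × 0.762 = $1,816,531.8
Bellmead School District: $1,816,531.8 × 0.0219 = $39,782.04642
City of Bellmead: $1,816,531.8 × 0.0051 = $9,264.31218
Tamarack Township: $1,816,531.8 × 0.00431 = $7,829.252058
Total tax = $56,875.610658
Effective rate = $56,875.610658 ÷ $2,383,900 = 2.39% of market value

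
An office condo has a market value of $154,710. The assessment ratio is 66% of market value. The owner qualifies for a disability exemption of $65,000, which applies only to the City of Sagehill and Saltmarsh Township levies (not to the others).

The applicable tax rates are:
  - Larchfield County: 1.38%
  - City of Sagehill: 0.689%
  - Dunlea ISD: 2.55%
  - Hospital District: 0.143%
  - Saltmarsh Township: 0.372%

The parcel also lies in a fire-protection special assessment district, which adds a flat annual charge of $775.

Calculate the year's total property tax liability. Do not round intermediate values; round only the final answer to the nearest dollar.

$5,328

Assessed value = $154,710 × 0.66 = $102,108.6
Larchfield County: $102,108.6 × 0.0138 = $1,409.09868
City of Sagehill: ($102,108.6 − $65,000) × 0.00689 = $37,108.6 × 0.00689 = $255.678254
Dunlea ISD: $102,108.6 × 0.0255 = $2,603.7693
Hospital District: $102,108.6 × 0.00143 = $146.015298
Saltmarsh Township: ($102,108.6 − $65,000) × 0.00372 = $37,108.6 × 0.00372 = $138.043992
Levies subtotal = $4,552.605524
Total = $4,552.605524 + $775 = $5,327.605524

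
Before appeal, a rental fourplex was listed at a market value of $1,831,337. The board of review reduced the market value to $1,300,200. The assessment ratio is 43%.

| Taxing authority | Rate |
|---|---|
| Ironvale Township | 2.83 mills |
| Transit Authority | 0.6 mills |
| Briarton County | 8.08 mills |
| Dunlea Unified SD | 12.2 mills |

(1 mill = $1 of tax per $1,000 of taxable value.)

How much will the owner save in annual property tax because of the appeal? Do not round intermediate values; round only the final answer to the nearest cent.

Old assessed value = $1,831,337 × 0.43 = $787,474.91
New assessed value = $1,300,200 × 0.43 = $559,086
Combined rate = 0.00283 + 0.0006 + 0.00808 + 0.0122 = 0.02371
Old tax = $787,474.91 × 0.02371 = $18,671.0301161
New tax = $559,086 × 0.02371 = $13,255.92906
Reduction = $18,671.0301161 − $13,255.92906 = $5,415.1010561

$5,415.10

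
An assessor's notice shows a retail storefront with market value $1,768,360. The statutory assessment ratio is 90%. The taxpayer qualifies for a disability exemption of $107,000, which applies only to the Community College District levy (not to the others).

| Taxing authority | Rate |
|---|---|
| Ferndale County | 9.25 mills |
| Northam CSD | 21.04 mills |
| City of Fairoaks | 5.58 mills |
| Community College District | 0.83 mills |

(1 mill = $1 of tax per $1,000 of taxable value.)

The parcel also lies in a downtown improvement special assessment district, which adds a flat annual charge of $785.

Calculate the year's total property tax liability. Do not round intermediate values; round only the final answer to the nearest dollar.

Assessed value = $1,768,360 × 0.9 = $1,591,524
Ferndale County: $1,591,524 × 0.00925 = $14,721.597
Northam CSD: $1,591,524 × 0.02104 = $33,485.66496
City of Fairoaks: $1,591,524 × 0.00558 = $8,880.70392
Community College District: ($1,591,524 − $107,000) × 0.00083 = $1,484,524 × 0.00083 = $1,232.15492
Levies subtotal = $58,320.1208
Total = $58,320.1208 + $785 = $59,105.1208

$59,105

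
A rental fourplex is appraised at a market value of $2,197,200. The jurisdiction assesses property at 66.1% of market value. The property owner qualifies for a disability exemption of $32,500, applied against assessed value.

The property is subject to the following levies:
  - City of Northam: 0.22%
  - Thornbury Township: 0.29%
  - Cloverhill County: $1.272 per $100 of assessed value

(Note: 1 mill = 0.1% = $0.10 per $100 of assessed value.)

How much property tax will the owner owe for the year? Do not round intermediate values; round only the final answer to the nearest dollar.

$25,302

Assessed value = $2,197,200 × 0.661 = $1,452,349.2
Taxable value = $1,452,349.2 − $32,500 = $1,419,849.2
City of Northam: $1,419,849.2 × 0.0022 = $3,123.66824
Thornbury Township: $1,419,849.2 × 0.0029 = $4,117.56268
Cloverhill County: $1,419,849.2 × 0.01272 = $18,060.481824
Total = $25,301.712744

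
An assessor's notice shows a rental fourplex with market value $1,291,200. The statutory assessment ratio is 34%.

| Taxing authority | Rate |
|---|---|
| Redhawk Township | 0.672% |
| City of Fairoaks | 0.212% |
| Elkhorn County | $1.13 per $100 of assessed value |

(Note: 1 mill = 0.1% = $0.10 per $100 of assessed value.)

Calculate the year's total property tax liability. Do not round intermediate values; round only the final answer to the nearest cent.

$8,841.62

Assessed value = $1,291,200 × 0.34 = $439,008
Redhawk Township: $439,008 × 0.00672 = $2,950.13376
City of Fairoaks: $439,008 × 0.00212 = $930.69696
Elkhorn County: $439,008 × 0.0113 = $4,960.7904
Total = $8,841.62112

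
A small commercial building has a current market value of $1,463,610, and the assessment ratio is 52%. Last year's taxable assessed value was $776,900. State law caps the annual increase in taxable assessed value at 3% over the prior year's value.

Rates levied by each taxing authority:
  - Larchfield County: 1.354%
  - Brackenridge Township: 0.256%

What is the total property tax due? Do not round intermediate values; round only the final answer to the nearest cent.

Uncapped assessed value = $1,463,610 × 0.52 = $761,077.2
Cap limit = $776,900 × 1.03 = $800,207
Taxable assessed value = min($761,077.2, $800,207) = $761,077.2 (cap does not bind)
Larchfield County: $761,077.2 × 0.01354 = $10,304.985288
Brackenridge Township: $761,077.2 × 0.00256 = $1,948.357632
Total = $12,253.34292

$12,253.34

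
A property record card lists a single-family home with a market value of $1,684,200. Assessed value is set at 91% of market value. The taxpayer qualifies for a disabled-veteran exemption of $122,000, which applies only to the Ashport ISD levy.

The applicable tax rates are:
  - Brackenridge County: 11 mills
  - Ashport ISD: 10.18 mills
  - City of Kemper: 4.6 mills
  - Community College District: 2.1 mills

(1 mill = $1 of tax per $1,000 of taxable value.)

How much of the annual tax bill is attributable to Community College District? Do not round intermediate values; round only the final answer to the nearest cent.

$3,218.51

Assessed value = $1,684,200 × 0.91 = $1,532,622
Community College District taxable value = $1,532,622 (exemption does not apply)
Community College District levy = $1,532,622 × 0.0021 = $3,218.5062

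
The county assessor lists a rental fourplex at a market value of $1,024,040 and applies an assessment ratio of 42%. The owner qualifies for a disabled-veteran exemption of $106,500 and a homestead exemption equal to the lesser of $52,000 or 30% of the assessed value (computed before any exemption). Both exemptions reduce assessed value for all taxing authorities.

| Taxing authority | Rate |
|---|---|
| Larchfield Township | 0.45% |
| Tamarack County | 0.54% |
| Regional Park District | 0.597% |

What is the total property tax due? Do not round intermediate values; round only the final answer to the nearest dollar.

Assessed value = $1,024,040 × 0.42 = $430,096.8
Homestead exemption = min($52,000, 30% × $430,096.8) = min($52,000, $129,029.04) = $52,000 (dollar cap binds)
Taxable value = $430,096.8 − $106,500 − $52,000 = $271,596.8
Larchfield Township: $271,596.8 × 0.0045 = $1,222.1856
Tamarack County: $271,596.8 × 0.0054 = $1,466.62272
Regional Park District: $271,596.8 × 0.00597 = $1,621.432896
Total = $4,310.241216

$4,310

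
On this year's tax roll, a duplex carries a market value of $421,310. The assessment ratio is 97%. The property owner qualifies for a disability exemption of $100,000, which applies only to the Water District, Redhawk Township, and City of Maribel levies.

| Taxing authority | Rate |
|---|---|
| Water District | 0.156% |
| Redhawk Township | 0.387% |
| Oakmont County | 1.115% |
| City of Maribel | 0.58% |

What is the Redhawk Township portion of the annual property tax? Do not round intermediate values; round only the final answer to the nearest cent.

$1,194.56

Assessed value = $421,310 × 0.97 = $408,670.7
Redhawk Township taxable value = $408,670.7 − $100,000 = $308,670.7
Redhawk Township levy = $308,670.7 × 0.00387 = $1,194.555609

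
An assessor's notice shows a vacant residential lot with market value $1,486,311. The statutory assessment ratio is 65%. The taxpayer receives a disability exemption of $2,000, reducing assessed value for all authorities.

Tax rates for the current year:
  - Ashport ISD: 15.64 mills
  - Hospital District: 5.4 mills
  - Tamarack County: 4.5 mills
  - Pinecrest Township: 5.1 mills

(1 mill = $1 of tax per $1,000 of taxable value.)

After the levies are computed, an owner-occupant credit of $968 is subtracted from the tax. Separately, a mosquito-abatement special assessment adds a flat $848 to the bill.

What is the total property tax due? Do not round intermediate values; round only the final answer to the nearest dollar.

Assessed value = $1,486,311 × 0.65 = $966,102.15
Taxable value = $966,102.15 − $2,000 = $964,102.15
Ashport ISD: $964,102.15 × 0.01564 = $15,078.557626
Hospital District: $964,102.15 × 0.0054 = $5,206.15161
Tamarack County: $964,102.15 × 0.0045 = $4,338.459675
Pinecrest Township: $964,102.15 × 0.0051 = $4,916.920965
Levies subtotal = $29,540.089876
After credit = $29,540.089876 − $968 = $28,572.089876
Total = $28,572.089876 + $848 = $29,420.089876

$29,420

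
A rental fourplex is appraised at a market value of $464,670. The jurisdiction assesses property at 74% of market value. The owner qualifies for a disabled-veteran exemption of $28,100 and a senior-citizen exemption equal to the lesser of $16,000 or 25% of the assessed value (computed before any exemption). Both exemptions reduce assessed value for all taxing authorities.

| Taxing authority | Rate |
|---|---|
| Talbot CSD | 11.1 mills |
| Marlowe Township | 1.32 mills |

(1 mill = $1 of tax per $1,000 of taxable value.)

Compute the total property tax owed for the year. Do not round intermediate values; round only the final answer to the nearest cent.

Assessed value = $464,670 × 0.74 = $343,855.8
Senior-citizen exemption = min($16,000, 25% × $343,855.8) = min($16,000, $85,963.95) = $16,000 (dollar cap binds)
Taxable value = $343,855.8 − $28,100 − $16,000 = $299,755.8
Talbot CSD: $299,755.8 × 0.0111 = $3,327.28938
Marlowe Township: $299,755.8 × 0.00132 = $395.677656
Total = $3,722.967036

$3,722.97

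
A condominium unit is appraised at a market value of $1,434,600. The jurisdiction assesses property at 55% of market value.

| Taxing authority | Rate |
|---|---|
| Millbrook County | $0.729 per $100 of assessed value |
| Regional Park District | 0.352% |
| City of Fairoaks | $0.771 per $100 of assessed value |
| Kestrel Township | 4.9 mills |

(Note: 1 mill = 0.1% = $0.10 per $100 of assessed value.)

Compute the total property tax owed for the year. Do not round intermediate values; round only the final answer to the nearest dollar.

Assessed value = $1,434,600 × 0.55 = $789,030
Millbrook County: $789,030 × 0.00729 = $5,752.0287
Regional Park District: $789,030 × 0.00352 = $2,777.3856
City of Fairoaks: $789,030 × 0.00771 = $6,083.4213
Kestrel Township: $789,030 × 0.0049 = $3,866.247
Total = $18,479.0826

$18,479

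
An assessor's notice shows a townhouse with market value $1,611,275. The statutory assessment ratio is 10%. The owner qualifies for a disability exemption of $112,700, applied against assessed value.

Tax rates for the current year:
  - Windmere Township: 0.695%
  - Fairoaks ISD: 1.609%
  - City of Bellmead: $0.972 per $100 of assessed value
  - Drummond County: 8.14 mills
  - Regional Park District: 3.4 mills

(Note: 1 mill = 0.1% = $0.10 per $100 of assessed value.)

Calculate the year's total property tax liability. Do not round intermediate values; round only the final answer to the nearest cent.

Assessed value = $1,611,275 × 0.1 = $161,127.5
Taxable value = $161,127.5 − $112,700 = $48,427.5
Windmere Township: $48,427.5 × 0.00695 = $336.571125
Fairoaks ISD: $48,427.5 × 0.01609 = $779.198475
City of Bellmead: $48,427.5 × 0.00972 = $470.7153
Drummond County: $48,427.5 × 0.00814 = $394.19985
Regional Park District: $48,427.5 × 0.0034 = $164.6535
Total = $2,145.33825

$2,145.34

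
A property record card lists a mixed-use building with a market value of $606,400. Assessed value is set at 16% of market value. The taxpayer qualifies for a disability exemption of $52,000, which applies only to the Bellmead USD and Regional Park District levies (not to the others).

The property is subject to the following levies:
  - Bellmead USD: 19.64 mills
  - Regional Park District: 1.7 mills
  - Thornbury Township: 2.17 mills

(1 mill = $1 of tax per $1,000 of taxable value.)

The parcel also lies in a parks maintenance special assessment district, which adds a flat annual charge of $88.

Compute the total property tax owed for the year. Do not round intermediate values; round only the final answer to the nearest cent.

$1,259.35

Assessed value = $606,400 × 0.16 = $97,024
Bellmead USD: ($97,024 − $52,000) × 0.01964 = $45,024 × 0.01964 = $884.27136
Regional Park District: ($97,024 − $52,000) × 0.0017 = $45,024 × 0.0017 = $76.5408
Thornbury Township: $97,024 × 0.00217 = $210.54208
Levies subtotal = $1,171.35424
Total = $1,171.35424 + $88 = $1,259.35424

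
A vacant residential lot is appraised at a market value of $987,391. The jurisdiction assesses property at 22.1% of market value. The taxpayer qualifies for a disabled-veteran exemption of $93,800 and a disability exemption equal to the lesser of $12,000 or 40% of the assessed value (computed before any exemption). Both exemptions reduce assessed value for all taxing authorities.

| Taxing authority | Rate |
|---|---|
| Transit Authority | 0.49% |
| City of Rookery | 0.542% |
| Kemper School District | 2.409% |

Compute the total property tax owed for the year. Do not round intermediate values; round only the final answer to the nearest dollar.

Assessed value = $987,391 × 0.221 = $218,213.411
Disability exemption = min($12,000, 40% × $218,213.411) = min($12,000, $87,285.3644) = $12,000 (dollar cap binds)
Taxable value = $218,213.411 − $93,800 − $12,000 = $112,413.411
Transit Authority: $112,413.411 × 0.0049 = $550.8257139
City of Rookery: $112,413.411 × 0.00542 = $609.28068762
Kemper School District: $112,413.411 × 0.02409 = $2,708.03907099
Total = $3,868.14547251

$3,868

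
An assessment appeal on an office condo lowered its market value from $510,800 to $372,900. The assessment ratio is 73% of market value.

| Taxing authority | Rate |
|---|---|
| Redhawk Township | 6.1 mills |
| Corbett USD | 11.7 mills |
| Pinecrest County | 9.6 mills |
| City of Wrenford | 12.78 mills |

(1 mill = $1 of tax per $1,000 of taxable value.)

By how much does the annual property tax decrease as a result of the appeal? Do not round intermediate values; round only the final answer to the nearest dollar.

Old assessed value = $510,800 × 0.73 = $372,884
New assessed value = $372,900 × 0.73 = $272,217
Combined rate = 0.0061 + 0.0117 + 0.0096 + 0.01278 = 0.04018
Old tax = $372,884 × 0.04018 = $14,982.47912
New tax = $272,217 × 0.04018 = $10,937.67906
Reduction = $14,982.47912 − $10,937.67906 = $4,044.80006

$4,045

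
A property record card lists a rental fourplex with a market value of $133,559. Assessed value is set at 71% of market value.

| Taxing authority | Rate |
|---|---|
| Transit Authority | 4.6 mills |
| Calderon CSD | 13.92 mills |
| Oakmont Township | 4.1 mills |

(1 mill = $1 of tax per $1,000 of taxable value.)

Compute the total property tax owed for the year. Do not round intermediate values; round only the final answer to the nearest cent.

Assessed value = $133,559 × 0.71 = $94,826.89
Transit Authority: $94,826.89 × 0.0046 = $436.203694
Calderon CSD: $94,826.89 × 0.01392 = $1,319.9903088
Oakmont Township: $94,826.89 × 0.0041 = $388.790249
Total = $436.203694 + $1,319.9903088 + $388.790249 = $2,144.9842518

$2,144.98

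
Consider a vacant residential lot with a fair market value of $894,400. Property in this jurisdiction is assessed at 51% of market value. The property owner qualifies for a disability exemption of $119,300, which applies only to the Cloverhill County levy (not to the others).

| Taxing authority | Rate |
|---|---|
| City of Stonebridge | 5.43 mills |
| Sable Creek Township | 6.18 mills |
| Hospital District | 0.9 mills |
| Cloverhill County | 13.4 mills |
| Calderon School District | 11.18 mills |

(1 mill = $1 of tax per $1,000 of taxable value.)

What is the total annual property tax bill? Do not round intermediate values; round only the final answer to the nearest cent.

Assessed value = $894,400 × 0.51 = $456,144
City of Stonebridge: $456,144 × 0.00543 = $2,476.86192
Sable Creek Township: $456,144 × 0.00618 = $2,818.96992
Hospital District: $456,144 × 0.0009 = $410.5296
Cloverhill County: ($456,144 − $119,300) × 0.0134 = $336,844 × 0.0134 = $4,513.7096
Calderon School District: $456,144 × 0.01118 = $5,099.68992
Total = $15,319.76096

$15,319.76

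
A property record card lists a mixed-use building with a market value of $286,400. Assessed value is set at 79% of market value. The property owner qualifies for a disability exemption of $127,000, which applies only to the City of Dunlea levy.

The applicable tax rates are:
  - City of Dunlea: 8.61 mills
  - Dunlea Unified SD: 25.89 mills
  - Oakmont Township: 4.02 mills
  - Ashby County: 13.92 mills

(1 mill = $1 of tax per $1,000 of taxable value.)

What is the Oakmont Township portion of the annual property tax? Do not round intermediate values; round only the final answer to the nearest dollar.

$910

Assessed value = $286,400 × 0.79 = $226,256
Oakmont Township taxable value = $226,256 (exemption does not apply)
Oakmont Township levy = $226,256 × 0.00402 = $909.54912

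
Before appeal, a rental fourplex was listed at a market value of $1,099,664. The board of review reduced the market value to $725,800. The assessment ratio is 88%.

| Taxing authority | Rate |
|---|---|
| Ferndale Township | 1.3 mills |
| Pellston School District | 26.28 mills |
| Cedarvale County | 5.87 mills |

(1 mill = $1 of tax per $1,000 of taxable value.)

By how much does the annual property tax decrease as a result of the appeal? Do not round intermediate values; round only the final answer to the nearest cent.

$11,005.06

Old assessed value = $1,099,664 × 0.88 = $967,704.32
New assessed value = $725,800 × 0.88 = $638,704
Combined rate = 0.0013 + 0.02628 + 0.00587 = 0.03345
Old tax = $967,704.32 × 0.03345 = $32,369.709504
New tax = $638,704 × 0.03345 = $21,364.6488
Reduction = $32,369.709504 − $21,364.6488 = $11,005.060704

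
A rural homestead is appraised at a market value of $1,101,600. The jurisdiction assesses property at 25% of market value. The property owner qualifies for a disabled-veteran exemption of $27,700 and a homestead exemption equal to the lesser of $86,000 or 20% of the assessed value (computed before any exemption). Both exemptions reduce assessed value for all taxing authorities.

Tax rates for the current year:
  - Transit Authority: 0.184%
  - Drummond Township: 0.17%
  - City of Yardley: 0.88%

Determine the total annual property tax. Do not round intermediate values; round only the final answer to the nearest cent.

Assessed value = $1,101,600 × 0.25 = $275,400
Homestead exemption = min($86,000, 20% × $275,400) = min($86,000, $55,080) = $55,080 (percentage binds)
Taxable value = $275,400 − $27,700 − $55,080 = $192,620
Transit Authority: $192,620 × 0.00184 = $354.4208
Drummond Township: $192,620 × 0.0017 = $327.454
City of Yardley: $192,620 × 0.0088 = $1,695.056
Total = $2,376.9308

$2,376.93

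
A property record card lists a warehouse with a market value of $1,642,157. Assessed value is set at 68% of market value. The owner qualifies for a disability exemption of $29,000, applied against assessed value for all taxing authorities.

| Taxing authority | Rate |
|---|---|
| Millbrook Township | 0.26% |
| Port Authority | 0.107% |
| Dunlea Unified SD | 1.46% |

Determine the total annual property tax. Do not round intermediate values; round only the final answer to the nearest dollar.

$19,872

Assessed value = $1,642,157 × 0.68 = $1,116,666.76
Taxable value = $1,116,666.76 − $29,000 = $1,087,666.76
Millbrook Township: $1,087,666.76 × 0.0026 = $2,827.933576
Port Authority: $1,087,666.76 × 0.00107 = $1,163.8034332
Dunlea Unified SD: $1,087,666.76 × 0.0146 = $15,879.934696
Total = $2,827.933576 + $1,163.8034332 + $15,879.934696 = $19,871.6717052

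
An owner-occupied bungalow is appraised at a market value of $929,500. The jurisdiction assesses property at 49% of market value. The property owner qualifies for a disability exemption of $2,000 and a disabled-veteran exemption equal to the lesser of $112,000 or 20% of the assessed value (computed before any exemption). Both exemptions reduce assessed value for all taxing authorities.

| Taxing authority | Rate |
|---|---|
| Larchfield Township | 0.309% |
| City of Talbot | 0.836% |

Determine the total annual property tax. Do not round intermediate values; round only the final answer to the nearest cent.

Assessed value = $929,500 × 0.49 = $455,455
Disabled-veteran exemption = min($112,000, 20% × $455,455) = min($112,000, $91,091) = $91,091 (percentage binds)
Taxable value = $455,455 − $2,000 − $91,091 = $362,364
Larchfield Township: $362,364 × 0.00309 = $1,119.70476
City of Talbot: $362,364 × 0.00836 = $3,029.36304
Total = $4,149.0678

$4,149.07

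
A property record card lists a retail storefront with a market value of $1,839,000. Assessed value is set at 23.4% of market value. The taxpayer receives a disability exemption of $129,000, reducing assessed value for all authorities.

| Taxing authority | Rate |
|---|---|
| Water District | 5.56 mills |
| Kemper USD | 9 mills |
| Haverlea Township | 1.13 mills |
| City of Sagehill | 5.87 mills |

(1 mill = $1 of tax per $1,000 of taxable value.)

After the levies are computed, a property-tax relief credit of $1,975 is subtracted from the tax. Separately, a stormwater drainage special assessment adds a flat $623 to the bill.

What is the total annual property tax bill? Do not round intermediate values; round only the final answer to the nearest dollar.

$5,145

Assessed value = $1,839,000 × 0.234 = $430,326
Taxable value = $430,326 − $129,000 = $301,326
Water District: $301,326 × 0.00556 = $1,675.37256
Kemper USD: $301,326 × 0.009 = $2,711.934
Haverlea Township: $301,326 × 0.00113 = $340.49838
City of Sagehill: $301,326 × 0.00587 = $1,768.78362
Levies subtotal = $6,496.58856
After credit = $6,496.58856 − $1,975 = $4,521.58856
Total = $4,521.58856 + $623 = $5,144.58856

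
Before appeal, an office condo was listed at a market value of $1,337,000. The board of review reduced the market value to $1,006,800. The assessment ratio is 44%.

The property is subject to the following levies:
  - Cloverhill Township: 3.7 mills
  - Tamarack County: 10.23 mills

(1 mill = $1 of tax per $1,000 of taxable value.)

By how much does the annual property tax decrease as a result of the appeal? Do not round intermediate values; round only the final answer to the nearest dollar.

$2,024

Old assessed value = $1,337,000 × 0.44 = $588,280
New assessed value = $1,006,800 × 0.44 = $442,992
Combined rate = 0.0037 + 0.01023 = 0.01393
Old tax = $588,280 × 0.01393 = $8,194.7404
New tax = $442,992 × 0.01393 = $6,170.87856
Reduction = $8,194.7404 − $6,170.87856 = $2,023.86184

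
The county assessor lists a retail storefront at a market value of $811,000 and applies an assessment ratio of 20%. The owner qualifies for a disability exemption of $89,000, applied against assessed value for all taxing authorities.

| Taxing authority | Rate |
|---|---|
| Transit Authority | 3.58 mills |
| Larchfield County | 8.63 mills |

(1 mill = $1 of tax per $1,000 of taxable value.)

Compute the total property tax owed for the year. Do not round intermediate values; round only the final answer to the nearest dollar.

$894

Assessed value = $811,000 × 0.2 = $162,200
Taxable value = $162,200 − $89,000 = $73,200
Transit Authority: $73,200 × 0.00358 = $262.056
Larchfield County: $73,200 × 0.00863 = $631.716
Total = $262.056 + $631.716 = $893.772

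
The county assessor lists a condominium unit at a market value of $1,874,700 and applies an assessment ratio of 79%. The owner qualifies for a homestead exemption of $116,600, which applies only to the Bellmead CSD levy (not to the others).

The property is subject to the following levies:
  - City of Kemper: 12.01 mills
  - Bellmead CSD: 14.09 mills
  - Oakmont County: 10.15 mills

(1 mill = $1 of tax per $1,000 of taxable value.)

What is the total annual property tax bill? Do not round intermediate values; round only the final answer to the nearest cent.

Assessed value = $1,874,700 × 0.79 = $1,481,013
City of Kemper: $1,481,013 × 0.01201 = $17,786.96613
Bellmead CSD: ($1,481,013 − $116,600) × 0.01409 = $1,364,413 × 0.01409 = $19,224.57917
Oakmont County: $1,481,013 × 0.01015 = $15,032.28195
Total = $52,043.82725

$52,043.83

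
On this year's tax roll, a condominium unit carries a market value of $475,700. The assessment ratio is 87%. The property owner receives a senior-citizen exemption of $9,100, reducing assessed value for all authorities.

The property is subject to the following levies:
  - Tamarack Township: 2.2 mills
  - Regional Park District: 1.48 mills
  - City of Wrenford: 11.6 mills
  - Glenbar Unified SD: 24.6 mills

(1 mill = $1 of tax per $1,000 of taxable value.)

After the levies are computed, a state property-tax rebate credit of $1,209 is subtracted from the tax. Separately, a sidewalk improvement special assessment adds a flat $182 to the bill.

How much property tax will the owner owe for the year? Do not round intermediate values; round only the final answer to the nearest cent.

Assessed value = $475,700 × 0.87 = $413,859
Taxable value = $413,859 − $9,100 = $404,759
Tamarack Township: $404,759 × 0.0022 = $890.4698
Regional Park District: $404,759 × 0.00148 = $599.04332
City of Wrenford: $404,759 × 0.0116 = $4,695.2044
Glenbar Unified SD: $404,759 × 0.0246 = $9,957.0714
Levies subtotal = $16,141.78892
After credit = $16,141.78892 − $1,209 = $14,932.78892
Total = $14,932.78892 + $182 = $15,114.78892

$15,114.79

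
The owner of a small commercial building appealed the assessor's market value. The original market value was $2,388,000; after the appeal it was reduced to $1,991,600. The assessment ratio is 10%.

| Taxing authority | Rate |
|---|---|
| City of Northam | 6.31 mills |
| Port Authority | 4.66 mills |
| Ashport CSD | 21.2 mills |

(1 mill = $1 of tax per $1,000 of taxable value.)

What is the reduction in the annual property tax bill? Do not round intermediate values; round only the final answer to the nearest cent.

$1,275.22

Old assessed value = $2,388,000 × 0.1 = $238,800
New assessed value = $1,991,600 × 0.1 = $199,160
Combined rate = 0.00631 + 0.00466 + 0.0212 = 0.03217
Old tax = $238,800 × 0.03217 = $7,682.196
New tax = $199,160 × 0.03217 = $6,406.9772
Reduction = $7,682.196 − $6,406.9772 = $1,275.2188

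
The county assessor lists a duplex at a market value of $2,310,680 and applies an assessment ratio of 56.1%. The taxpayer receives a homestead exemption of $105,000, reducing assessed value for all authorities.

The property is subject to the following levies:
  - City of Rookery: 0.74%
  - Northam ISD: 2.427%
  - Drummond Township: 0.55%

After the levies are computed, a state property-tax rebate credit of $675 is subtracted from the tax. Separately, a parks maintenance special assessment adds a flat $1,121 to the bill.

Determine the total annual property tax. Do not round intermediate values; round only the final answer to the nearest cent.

Assessed value = $2,310,680 × 0.561 = $1,296,291.48
Taxable value = $1,296,291.48 − $105,000 = $1,191,291.48
City of Rookery: $1,191,291.48 × 0.0074 = $8,815.556952
Northam ISD: $1,191,291.48 × 0.02427 = $28,912.6442196
Drummond Township: $1,191,291.48 × 0.0055 = $6,552.10314
Levies subtotal = $44,280.3043116
After credit = $44,280.3043116 − $675 = $43,605.3043116
Total = $43,605.3043116 + $1,121 = $44,726.3043116

$44,726.30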